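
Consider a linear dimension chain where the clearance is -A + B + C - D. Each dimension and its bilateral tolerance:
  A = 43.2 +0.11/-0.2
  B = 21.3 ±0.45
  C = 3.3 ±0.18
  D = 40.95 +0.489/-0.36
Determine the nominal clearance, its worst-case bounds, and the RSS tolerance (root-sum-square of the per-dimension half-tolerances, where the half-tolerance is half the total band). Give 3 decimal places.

nominal=-59.550 wc=[-60.779,-58.360] rss=0.663

Stack each dimension's contribution:
  -A: nom -43.200 → Σnom=-43.200; wc +0.200/-0.110 → slack +0.200/-0.110; half-tol=0.155, Σhalf²=0.024025
  +B: nom +21.300 → Σnom=-21.900; wc +0.450/-0.450 → slack +0.650/-0.560; half-tol=0.450, Σhalf²=0.226525
  +C: nom +3.300 → Σnom=-18.600; wc +0.180/-0.180 → slack +0.830/-0.740; half-tol=0.180, Σhalf²=0.258925
  -D: nom -40.950 → Σnom=-59.550; wc +0.360/-0.489 → slack +1.190/-1.229; half-tol=0.424, Σhalf²=0.439125
Nominal = -59.550. Worst-case = [-59.550 - 1.229, -59.550 + 1.190] = [-60.779, -58.360]. RSS = √0.439125 = 0.663.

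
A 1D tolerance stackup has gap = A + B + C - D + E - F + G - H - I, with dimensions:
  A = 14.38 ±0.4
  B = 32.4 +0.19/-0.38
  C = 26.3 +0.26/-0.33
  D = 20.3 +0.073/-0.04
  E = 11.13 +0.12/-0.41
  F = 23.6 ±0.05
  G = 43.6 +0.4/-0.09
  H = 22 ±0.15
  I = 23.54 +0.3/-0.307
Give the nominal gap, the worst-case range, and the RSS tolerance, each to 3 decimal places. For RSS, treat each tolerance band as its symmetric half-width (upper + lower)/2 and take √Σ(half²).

nominal=38.370 wc=[36.187,40.287] rss=0.761

Stack each dimension's contribution:
  +A: nom +14.380 → Σnom=14.380; wc +0.400/-0.400 → slack +0.400/-0.400; half-tol=0.400, Σhalf²=0.160000
  +B: nom +32.400 → Σnom=46.780; wc +0.190/-0.380 → slack +0.590/-0.780; half-tol=0.285, Σhalf²=0.241225
  +C: nom +26.300 → Σnom=73.080; wc +0.260/-0.330 → slack +0.850/-1.110; half-tol=0.295, Σhalf²=0.328250
  -D: nom -20.300 → Σnom=52.780; wc +0.040/-0.073 → slack +0.890/-1.183; half-tol=0.056, Σhalf²=0.331442
  +E: nom +11.130 → Σnom=63.910; wc +0.120/-0.410 → slack +1.010/-1.593; half-tol=0.265, Σhalf²=0.401667
  -F: nom -23.600 → Σnom=40.310; wc +0.050/-0.050 → slack +1.060/-1.643; half-tol=0.050, Σhalf²=0.404167
  +G: nom +43.600 → Σnom=83.910; wc +0.400/-0.090 → slack +1.460/-1.733; half-tol=0.245, Σhalf²=0.464192
  -H: nom -22.000 → Σnom=61.910; wc +0.150/-0.150 → slack +1.610/-1.883; half-tol=0.150, Σhalf²=0.486692
  -I: nom -23.540 → Σnom=38.370; wc +0.307/-0.300 → slack +1.917/-2.183; half-tol=0.303, Σhalf²=0.578805
Nominal = 38.370. Worst-case = [38.370 - 2.183, 38.370 + 1.917] = [36.187, 40.287]. RSS = √0.578805 = 0.761.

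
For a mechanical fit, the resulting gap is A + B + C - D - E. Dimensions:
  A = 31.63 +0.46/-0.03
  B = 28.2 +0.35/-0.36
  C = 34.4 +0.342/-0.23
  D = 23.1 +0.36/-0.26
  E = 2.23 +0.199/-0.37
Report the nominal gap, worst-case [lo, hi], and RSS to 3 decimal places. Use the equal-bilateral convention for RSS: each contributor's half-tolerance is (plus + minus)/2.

nominal=68.900 wc=[67.721,70.682] rss=0.667

Stack each dimension's contribution:
  +A: nom +31.630 → Σnom=31.630; wc +0.460/-0.030 → slack +0.460/-0.030; half-tol=0.245, Σhalf²=0.060025
  +B: nom +28.200 → Σnom=59.830; wc +0.350/-0.360 → slack +0.810/-0.390; half-tol=0.355, Σhalf²=0.186050
  +C: nom +34.400 → Σnom=94.230; wc +0.342/-0.230 → slack +1.152/-0.620; half-tol=0.286, Σhalf²=0.267846
  -D: nom -23.100 → Σnom=71.130; wc +0.260/-0.360 → slack +1.412/-0.980; half-tol=0.310, Σhalf²=0.363946
  -E: nom -2.230 → Σnom=68.900; wc +0.370/-0.199 → slack +1.782/-1.179; half-tol=0.284, Σhalf²=0.444886
Nominal = 68.900. Worst-case = [68.900 - 1.179, 68.900 + 1.782] = [67.721, 70.682]. RSS = √0.444886 = 0.667.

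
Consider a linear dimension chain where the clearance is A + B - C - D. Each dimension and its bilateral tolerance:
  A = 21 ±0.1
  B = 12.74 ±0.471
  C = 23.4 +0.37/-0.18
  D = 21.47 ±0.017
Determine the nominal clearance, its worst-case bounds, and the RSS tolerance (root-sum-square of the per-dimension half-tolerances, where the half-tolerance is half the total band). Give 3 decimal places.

nominal=-11.130 wc=[-12.088,-10.362] rss=0.555

Stack each dimension's contribution:
  +A: nom +21.000 → Σnom=21.000; wc +0.100/-0.100 → slack +0.100/-0.100; half-tol=0.100, Σhalf²=0.010000
  +B: nom +12.740 → Σnom=33.740; wc +0.471/-0.471 → slack +0.571/-0.571; half-tol=0.471, Σhalf²=0.231841
  -C: nom -23.400 → Σnom=10.340; wc +0.180/-0.370 → slack +0.751/-0.941; half-tol=0.275, Σhalf²=0.307466
  -D: nom -21.470 → Σnom=-11.130; wc +0.017/-0.017 → slack +0.768/-0.958; half-tol=0.017, Σhalf²=0.307755
Nominal = -11.130. Worst-case = [-11.130 - 0.958, -11.130 + 0.768] = [-12.088, -10.362]. RSS = √0.307755 = 0.555.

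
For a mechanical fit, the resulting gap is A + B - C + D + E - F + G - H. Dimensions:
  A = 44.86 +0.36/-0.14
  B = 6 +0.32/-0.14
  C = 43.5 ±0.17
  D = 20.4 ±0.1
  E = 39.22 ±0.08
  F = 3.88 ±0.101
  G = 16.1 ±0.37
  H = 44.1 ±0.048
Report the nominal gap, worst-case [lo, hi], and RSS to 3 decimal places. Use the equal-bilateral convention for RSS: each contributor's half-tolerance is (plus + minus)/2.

Stack each dimension's contribution:
  +A: nom +44.860 → Σnom=44.860; wc +0.360/-0.140 → slack +0.360/-0.140; half-tol=0.250, Σhalf²=0.062500
  +B: nom +6.000 → Σnom=50.860; wc +0.320/-0.140 → slack +0.680/-0.280; half-tol=0.230, Σhalf²=0.115400
  -C: nom -43.500 → Σnom=7.360; wc +0.170/-0.170 → slack +0.850/-0.450; half-tol=0.170, Σhalf²=0.144300
  +D: nom +20.400 → Σnom=27.760; wc +0.100/-0.100 → slack +0.950/-0.550; half-tol=0.100, Σhalf²=0.154300
  +E: nom +39.220 → Σnom=66.980; wc +0.080/-0.080 → slack +1.030/-0.630; half-tol=0.080, Σhalf²=0.160700
  -F: nom -3.880 → Σnom=63.100; wc +0.101/-0.101 → slack +1.131/-0.731; half-tol=0.101, Σhalf²=0.170901
  +G: nom +16.100 → Σnom=79.200; wc +0.370/-0.370 → slack +1.501/-1.101; half-tol=0.370, Σhalf²=0.307801
  -H: nom -44.100 → Σnom=35.100; wc +0.048/-0.048 → slack +1.549/-1.149; half-tol=0.048, Σhalf²=0.310105
Nominal = 35.100. Worst-case = [35.100 - 1.149, 35.100 + 1.549] = [33.951, 36.649]. RSS = √0.310105 = 0.557.

nominal=35.100 wc=[33.951,36.649] rss=0.557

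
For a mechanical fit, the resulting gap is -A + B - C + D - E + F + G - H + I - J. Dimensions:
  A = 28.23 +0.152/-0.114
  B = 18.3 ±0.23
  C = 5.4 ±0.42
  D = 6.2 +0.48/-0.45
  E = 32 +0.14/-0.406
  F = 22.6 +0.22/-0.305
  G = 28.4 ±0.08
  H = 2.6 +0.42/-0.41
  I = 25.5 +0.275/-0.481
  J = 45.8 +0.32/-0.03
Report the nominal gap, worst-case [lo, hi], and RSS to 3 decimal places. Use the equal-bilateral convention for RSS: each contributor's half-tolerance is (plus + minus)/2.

Stack each dimension's contribution:
  -A: nom -28.230 → Σnom=-28.230; wc +0.114/-0.152 → slack +0.114/-0.152; half-tol=0.133, Σhalf²=0.017689
  +B: nom +18.300 → Σnom=-9.930; wc +0.230/-0.230 → slack +0.344/-0.382; half-tol=0.230, Σhalf²=0.070589
  -C: nom -5.400 → Σnom=-15.330; wc +0.420/-0.420 → slack +0.764/-0.802; half-tol=0.420, Σhalf²=0.246989
  +D: nom +6.200 → Σnom=-9.130; wc +0.480/-0.450 → slack +1.244/-1.252; half-tol=0.465, Σhalf²=0.463214
  -E: nom -32.000 → Σnom=-41.130; wc +0.406/-0.140 → slack +1.650/-1.392; half-tol=0.273, Σhalf²=0.537743
  +F: nom +22.600 → Σnom=-18.530; wc +0.220/-0.305 → slack +1.870/-1.697; half-tol=0.263, Σhalf²=0.606649
  +G: nom +28.400 → Σnom=9.870; wc +0.080/-0.080 → slack +1.950/-1.777; half-tol=0.080, Σhalf²=0.613049
  -H: nom -2.600 → Σnom=7.270; wc +0.410/-0.420 → slack +2.360/-2.197; half-tol=0.415, Σhalf²=0.785274
  +I: nom +25.500 → Σnom=32.770; wc +0.275/-0.481 → slack +2.635/-2.678; half-tol=0.378, Σhalf²=0.928158
  -J: nom -45.800 → Σnom=-13.030; wc +0.030/-0.320 → slack +2.665/-2.998; half-tol=0.175, Σhalf²=0.958783
Nominal = -13.030. Worst-case = [-13.030 - 2.998, -13.030 + 2.665] = [-16.028, -10.365]. RSS = √0.958783 = 0.979.

nominal=-13.030 wc=[-16.028,-10.365] rss=0.979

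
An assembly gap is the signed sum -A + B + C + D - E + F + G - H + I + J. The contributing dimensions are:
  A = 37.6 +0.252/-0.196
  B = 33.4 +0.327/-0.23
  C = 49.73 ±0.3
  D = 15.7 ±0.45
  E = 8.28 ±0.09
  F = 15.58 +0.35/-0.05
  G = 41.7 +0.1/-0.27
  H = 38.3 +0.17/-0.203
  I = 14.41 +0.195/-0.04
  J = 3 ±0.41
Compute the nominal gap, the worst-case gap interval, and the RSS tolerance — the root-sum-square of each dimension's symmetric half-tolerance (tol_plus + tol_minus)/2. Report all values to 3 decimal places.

nominal=89.340 wc=[87.078,91.961] rss=0.848

Stack each dimension's contribution:
  -A: nom -37.600 → Σnom=-37.600; wc +0.196/-0.252 → slack +0.196/-0.252; half-tol=0.224, Σhalf²=0.050176
  +B: nom +33.400 → Σnom=-4.200; wc +0.327/-0.230 → slack +0.523/-0.482; half-tol=0.279, Σhalf²=0.127738
  +C: nom +49.730 → Σnom=45.530; wc +0.300/-0.300 → slack +0.823/-0.782; half-tol=0.300, Σhalf²=0.217738
  +D: nom +15.700 → Σnom=61.230; wc +0.450/-0.450 → slack +1.273/-1.232; half-tol=0.450, Σhalf²=0.420238
  -E: nom -8.280 → Σnom=52.950; wc +0.090/-0.090 → slack +1.363/-1.322; half-tol=0.090, Σhalf²=0.428338
  +F: nom +15.580 → Σnom=68.530; wc +0.350/-0.050 → slack +1.713/-1.372; half-tol=0.200, Σhalf²=0.468338
  +G: nom +41.700 → Σnom=110.230; wc +0.100/-0.270 → slack +1.813/-1.642; half-tol=0.185, Σhalf²=0.502563
  -H: nom -38.300 → Σnom=71.930; wc +0.203/-0.170 → slack +2.016/-1.812; half-tol=0.186, Σhalf²=0.537346
  +I: nom +14.410 → Σnom=86.340; wc +0.195/-0.040 → slack +2.211/-1.852; half-tol=0.118, Σhalf²=0.551152
  +J: nom +3.000 → Σnom=89.340; wc +0.410/-0.410 → slack +2.621/-2.262; half-tol=0.410, Σhalf²=0.719252
Nominal = 89.340. Worst-case = [89.340 - 2.262, 89.340 + 2.621] = [87.078, 91.961]. RSS = √0.719252 = 0.848.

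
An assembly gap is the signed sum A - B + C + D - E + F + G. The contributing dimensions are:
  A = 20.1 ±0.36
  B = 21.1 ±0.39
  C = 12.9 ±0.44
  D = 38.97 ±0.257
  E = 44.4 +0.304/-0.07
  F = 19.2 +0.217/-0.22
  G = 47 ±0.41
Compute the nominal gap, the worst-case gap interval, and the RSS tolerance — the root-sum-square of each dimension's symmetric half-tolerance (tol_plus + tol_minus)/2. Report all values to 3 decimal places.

nominal=72.670 wc=[70.289,74.814] rss=0.890

Stack each dimension's contribution:
  +A: nom +20.100 → Σnom=20.100; wc +0.360/-0.360 → slack +0.360/-0.360; half-tol=0.360, Σhalf²=0.129600
  -B: nom -21.100 → Σnom=-1.000; wc +0.390/-0.390 → slack +0.750/-0.750; half-tol=0.390, Σhalf²=0.281700
  +C: nom +12.900 → Σnom=11.900; wc +0.440/-0.440 → slack +1.190/-1.190; half-tol=0.440, Σhalf²=0.475300
  +D: nom +38.970 → Σnom=50.870; wc +0.257/-0.257 → slack +1.447/-1.447; half-tol=0.257, Σhalf²=0.541349
  -E: nom -44.400 → Σnom=6.470; wc +0.070/-0.304 → slack +1.517/-1.751; half-tol=0.187, Σhalf²=0.576318
  +F: nom +19.200 → Σnom=25.670; wc +0.217/-0.220 → slack +1.734/-1.971; half-tol=0.218, Σhalf²=0.624060
  +G: nom +47.000 → Σnom=72.670; wc +0.410/-0.410 → slack +2.144/-2.381; half-tol=0.410, Σhalf²=0.792160
Nominal = 72.670. Worst-case = [72.670 - 2.381, 72.670 + 2.144] = [70.289, 74.814]. RSS = √0.792160 = 0.890.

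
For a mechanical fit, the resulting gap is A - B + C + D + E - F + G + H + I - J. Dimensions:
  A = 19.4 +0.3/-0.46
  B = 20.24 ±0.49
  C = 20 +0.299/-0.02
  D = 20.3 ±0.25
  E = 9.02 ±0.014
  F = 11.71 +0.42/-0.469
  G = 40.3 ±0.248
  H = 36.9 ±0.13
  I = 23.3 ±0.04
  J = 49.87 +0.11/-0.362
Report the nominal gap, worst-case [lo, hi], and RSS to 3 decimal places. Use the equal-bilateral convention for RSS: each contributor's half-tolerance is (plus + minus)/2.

Stack each dimension's contribution:
  +A: nom +19.400 → Σnom=19.400; wc +0.300/-0.460 → slack +0.300/-0.460; half-tol=0.380, Σhalf²=0.144400
  -B: nom -20.240 → Σnom=-0.840; wc +0.490/-0.490 → slack +0.790/-0.950; half-tol=0.490, Σhalf²=0.384500
  +C: nom +20.000 → Σnom=19.160; wc +0.299/-0.020 → slack +1.089/-0.970; half-tol=0.160, Σhalf²=0.409940
  +D: nom +20.300 → Σnom=39.460; wc +0.250/-0.250 → slack +1.339/-1.220; half-tol=0.250, Σhalf²=0.472440
  +E: nom +9.020 → Σnom=48.480; wc +0.014/-0.014 → slack +1.353/-1.234; half-tol=0.014, Σhalf²=0.472636
  -F: nom -11.710 → Σnom=36.770; wc +0.469/-0.420 → slack +1.822/-1.654; half-tol=0.445, Σhalf²=0.670216
  +G: nom +40.300 → Σnom=77.070; wc +0.248/-0.248 → slack +2.070/-1.902; half-tol=0.248, Σhalf²=0.731720
  +H: nom +36.900 → Σnom=113.970; wc +0.130/-0.130 → slack +2.200/-2.032; half-tol=0.130, Σhalf²=0.748621
  +I: nom +23.300 → Σnom=137.270; wc +0.040/-0.040 → slack +2.240/-2.072; half-tol=0.040, Σhalf²=0.750221
  -J: nom -49.870 → Σnom=87.400; wc +0.362/-0.110 → slack +2.602/-2.182; half-tol=0.236, Σhalf²=0.805917
Nominal = 87.400. Worst-case = [87.400 - 2.182, 87.400 + 2.602] = [85.218, 90.002]. RSS = √0.805917 = 0.898.

nominal=87.400 wc=[85.218,90.002] rss=0.898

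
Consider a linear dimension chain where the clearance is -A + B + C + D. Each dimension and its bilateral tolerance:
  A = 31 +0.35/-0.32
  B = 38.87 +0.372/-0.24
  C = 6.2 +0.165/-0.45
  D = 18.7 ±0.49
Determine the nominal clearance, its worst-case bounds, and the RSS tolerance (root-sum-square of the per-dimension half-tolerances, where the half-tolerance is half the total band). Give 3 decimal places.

Stack each dimension's contribution:
  -A: nom -31.000 → Σnom=-31.000; wc +0.320/-0.350 → slack +0.320/-0.350; half-tol=0.335, Σhalf²=0.112225
  +B: nom +38.870 → Σnom=7.870; wc +0.372/-0.240 → slack +0.692/-0.590; half-tol=0.306, Σhalf²=0.205861
  +C: nom +6.200 → Σnom=14.070; wc +0.165/-0.450 → slack +0.857/-1.040; half-tol=0.307, Σhalf²=0.300417
  +D: nom +18.700 → Σnom=32.770; wc +0.490/-0.490 → slack +1.347/-1.530; half-tol=0.490, Σhalf²=0.540517
Nominal = 32.770. Worst-case = [32.770 - 1.530, 32.770 + 1.347] = [31.240, 34.117]. RSS = √0.540517 = 0.735.

nominal=32.770 wc=[31.240,34.117] rss=0.735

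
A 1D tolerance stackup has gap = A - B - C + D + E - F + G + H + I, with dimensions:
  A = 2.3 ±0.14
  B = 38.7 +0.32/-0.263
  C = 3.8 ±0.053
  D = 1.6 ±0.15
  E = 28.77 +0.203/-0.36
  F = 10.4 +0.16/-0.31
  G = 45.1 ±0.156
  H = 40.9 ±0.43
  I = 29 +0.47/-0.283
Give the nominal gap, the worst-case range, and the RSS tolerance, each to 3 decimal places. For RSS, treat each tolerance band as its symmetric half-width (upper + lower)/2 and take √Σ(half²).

nominal=94.770 wc=[92.718,96.945] rss=0.784

Stack each dimension's contribution:
  +A: nom +2.300 → Σnom=2.300; wc +0.140/-0.140 → slack +0.140/-0.140; half-tol=0.140, Σhalf²=0.019600
  -B: nom -38.700 → Σnom=-36.400; wc +0.263/-0.320 → slack +0.403/-0.460; half-tol=0.291, Σhalf²=0.104572
  -C: nom -3.800 → Σnom=-40.200; wc +0.053/-0.053 → slack +0.456/-0.513; half-tol=0.053, Σhalf²=0.107381
  +D: nom +1.600 → Σnom=-38.600; wc +0.150/-0.150 → slack +0.606/-0.663; half-tol=0.150, Σhalf²=0.129881
  +E: nom +28.770 → Σnom=-9.830; wc +0.203/-0.360 → slack +0.809/-1.023; half-tol=0.281, Σhalf²=0.209123
  -F: nom -10.400 → Σnom=-20.230; wc +0.310/-0.160 → slack +1.119/-1.183; half-tol=0.235, Σhalf²=0.264348
  +G: nom +45.100 → Σnom=24.870; wc +0.156/-0.156 → slack +1.275/-1.339; half-tol=0.156, Σhalf²=0.288685
  +H: nom +40.900 → Σnom=65.770; wc +0.430/-0.430 → slack +1.705/-1.769; half-tol=0.430, Σhalf²=0.473584
  +I: nom +29.000 → Σnom=94.770; wc +0.470/-0.283 → slack +2.175/-2.052; half-tol=0.376, Σhalf²=0.615337
Nominal = 94.770. Worst-case = [94.770 - 2.052, 94.770 + 2.175] = [92.718, 96.945]. RSS = √0.615337 = 0.784.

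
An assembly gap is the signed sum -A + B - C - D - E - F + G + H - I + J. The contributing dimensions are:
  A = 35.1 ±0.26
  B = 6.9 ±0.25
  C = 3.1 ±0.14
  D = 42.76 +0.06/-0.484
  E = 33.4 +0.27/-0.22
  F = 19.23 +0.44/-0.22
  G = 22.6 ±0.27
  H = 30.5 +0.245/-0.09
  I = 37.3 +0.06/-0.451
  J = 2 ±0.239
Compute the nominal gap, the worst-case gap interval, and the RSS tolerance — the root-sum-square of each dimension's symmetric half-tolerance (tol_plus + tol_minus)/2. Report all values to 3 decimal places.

Stack each dimension's contribution:
  -A: nom -35.100 → Σnom=-35.100; wc +0.260/-0.260 → slack +0.260/-0.260; half-tol=0.260, Σhalf²=0.067600
  +B: nom +6.900 → Σnom=-28.200; wc +0.250/-0.250 → slack +0.510/-0.510; half-tol=0.250, Σhalf²=0.130100
  -C: nom -3.100 → Σnom=-31.300; wc +0.140/-0.140 → slack +0.650/-0.650; half-tol=0.140, Σhalf²=0.149700
  -D: nom -42.760 → Σnom=-74.060; wc +0.484/-0.060 → slack +1.134/-0.710; half-tol=0.272, Σhalf²=0.223684
  -E: nom -33.400 → Σnom=-107.460; wc +0.220/-0.270 → slack +1.354/-0.980; half-tol=0.245, Σhalf²=0.283709
  -F: nom -19.230 → Σnom=-126.690; wc +0.220/-0.440 → slack +1.574/-1.420; half-tol=0.330, Σhalf²=0.392609
  +G: nom +22.600 → Σnom=-104.090; wc +0.270/-0.270 → slack +1.844/-1.690; half-tol=0.270, Σhalf²=0.465509
  +H: nom +30.500 → Σnom=-73.590; wc +0.245/-0.090 → slack +2.089/-1.780; half-tol=0.167, Σhalf²=0.493565
  -I: nom -37.300 → Σnom=-110.890; wc +0.451/-0.060 → slack +2.540/-1.840; half-tol=0.256, Σhalf²=0.558845
  +J: nom +2.000 → Σnom=-108.890; wc +0.239/-0.239 → slack +2.779/-2.079; half-tol=0.239, Σhalf²=0.615966
Nominal = -108.890. Worst-case = [-108.890 - 2.079, -108.890 + 2.779] = [-110.969, -106.111]. RSS = √0.615966 = 0.785.

nominal=-108.890 wc=[-110.969,-106.111] rss=0.785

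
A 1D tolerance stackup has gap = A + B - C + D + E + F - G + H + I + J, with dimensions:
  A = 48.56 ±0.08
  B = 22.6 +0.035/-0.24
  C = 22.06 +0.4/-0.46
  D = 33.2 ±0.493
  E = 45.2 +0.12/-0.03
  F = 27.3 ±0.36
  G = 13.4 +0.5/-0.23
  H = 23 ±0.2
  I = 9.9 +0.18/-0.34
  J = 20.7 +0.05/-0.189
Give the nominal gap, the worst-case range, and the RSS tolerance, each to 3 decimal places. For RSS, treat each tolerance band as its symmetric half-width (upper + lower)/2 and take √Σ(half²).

nominal=195.000 wc=[192.168,197.208] rss=0.918

Stack each dimension's contribution:
  +A: nom +48.560 → Σnom=48.560; wc +0.080/-0.080 → slack +0.080/-0.080; half-tol=0.080, Σhalf²=0.006400
  +B: nom +22.600 → Σnom=71.160; wc +0.035/-0.240 → slack +0.115/-0.320; half-tol=0.138, Σhalf²=0.025306
  -C: nom -22.060 → Σnom=49.100; wc +0.460/-0.400 → slack +0.575/-0.720; half-tol=0.430, Σhalf²=0.210206
  +D: nom +33.200 → Σnom=82.300; wc +0.493/-0.493 → slack +1.068/-1.213; half-tol=0.493, Σhalf²=0.453255
  +E: nom +45.200 → Σnom=127.500; wc +0.120/-0.030 → slack +1.188/-1.243; half-tol=0.075, Σhalf²=0.458880
  +F: nom +27.300 → Σnom=154.800; wc +0.360/-0.360 → slack +1.548/-1.603; half-tol=0.360, Σhalf²=0.588480
  -G: nom -13.400 → Σnom=141.400; wc +0.230/-0.500 → slack +1.778/-2.103; half-tol=0.365, Σhalf²=0.721705
  +H: nom +23.000 → Σnom=164.400; wc +0.200/-0.200 → slack +1.978/-2.303; half-tol=0.200, Σhalf²=0.761705
  +I: nom +9.900 → Σnom=174.300; wc +0.180/-0.340 → slack +2.158/-2.643; half-tol=0.260, Σhalf²=0.829305
  +J: nom +20.700 → Σnom=195.000; wc +0.050/-0.189 → slack +2.208/-2.832; half-tol=0.119, Σhalf²=0.843585
Nominal = 195.000. Worst-case = [195.000 - 2.832, 195.000 + 2.208] = [192.168, 197.208]. RSS = √0.843585 = 0.918.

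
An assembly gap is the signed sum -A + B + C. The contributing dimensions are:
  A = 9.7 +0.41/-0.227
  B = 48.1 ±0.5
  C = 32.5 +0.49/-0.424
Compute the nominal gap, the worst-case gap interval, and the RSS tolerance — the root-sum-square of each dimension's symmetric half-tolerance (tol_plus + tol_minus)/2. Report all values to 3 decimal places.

Stack each dimension's contribution:
  -A: nom -9.700 → Σnom=-9.700; wc +0.227/-0.410 → slack +0.227/-0.410; half-tol=0.319, Σhalf²=0.101442
  +B: nom +48.100 → Σnom=38.400; wc +0.500/-0.500 → slack +0.727/-0.910; half-tol=0.500, Σhalf²=0.351442
  +C: nom +32.500 → Σnom=70.900; wc +0.490/-0.424 → slack +1.217/-1.334; half-tol=0.457, Σhalf²=0.560291
Nominal = 70.900. Worst-case = [70.900 - 1.334, 70.900 + 1.217] = [69.566, 72.117]. RSS = √0.560291 = 0.749.

nominal=70.900 wc=[69.566,72.117] rss=0.749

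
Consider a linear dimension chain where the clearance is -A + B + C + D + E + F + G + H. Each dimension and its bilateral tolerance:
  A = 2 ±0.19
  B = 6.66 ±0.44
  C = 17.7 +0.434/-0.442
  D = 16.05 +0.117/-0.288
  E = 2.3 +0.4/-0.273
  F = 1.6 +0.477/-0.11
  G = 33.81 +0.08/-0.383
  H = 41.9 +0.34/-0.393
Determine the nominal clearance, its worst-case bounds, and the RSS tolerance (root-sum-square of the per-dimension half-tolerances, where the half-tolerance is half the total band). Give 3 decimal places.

Stack each dimension's contribution:
  -A: nom -2.000 → Σnom=-2.000; wc +0.190/-0.190 → slack +0.190/-0.190; half-tol=0.190, Σhalf²=0.036100
  +B: nom +6.660 → Σnom=4.660; wc +0.440/-0.440 → slack +0.630/-0.630; half-tol=0.440, Σhalf²=0.229700
  +C: nom +17.700 → Σnom=22.360; wc +0.434/-0.442 → slack +1.064/-1.072; half-tol=0.438, Σhalf²=0.421544
  +D: nom +16.050 → Σnom=38.410; wc +0.117/-0.288 → slack +1.181/-1.360; half-tol=0.202, Σhalf²=0.462550
  +E: nom +2.300 → Σnom=40.710; wc +0.400/-0.273 → slack +1.581/-1.633; half-tol=0.337, Σhalf²=0.575782
  +F: nom +1.600 → Σnom=42.310; wc +0.477/-0.110 → slack +2.058/-1.743; half-tol=0.293, Σhalf²=0.661925
  +G: nom +33.810 → Σnom=76.120; wc +0.080/-0.383 → slack +2.138/-2.126; half-tol=0.232, Σhalf²=0.715517
  +H: nom +41.900 → Σnom=118.020; wc +0.340/-0.393 → slack +2.478/-2.519; half-tol=0.367, Σhalf²=0.849839
Nominal = 118.020. Worst-case = [118.020 - 2.519, 118.020 + 2.478] = [115.501, 120.498]. RSS = √0.849839 = 0.922.

nominal=118.020 wc=[115.501,120.498] rss=0.922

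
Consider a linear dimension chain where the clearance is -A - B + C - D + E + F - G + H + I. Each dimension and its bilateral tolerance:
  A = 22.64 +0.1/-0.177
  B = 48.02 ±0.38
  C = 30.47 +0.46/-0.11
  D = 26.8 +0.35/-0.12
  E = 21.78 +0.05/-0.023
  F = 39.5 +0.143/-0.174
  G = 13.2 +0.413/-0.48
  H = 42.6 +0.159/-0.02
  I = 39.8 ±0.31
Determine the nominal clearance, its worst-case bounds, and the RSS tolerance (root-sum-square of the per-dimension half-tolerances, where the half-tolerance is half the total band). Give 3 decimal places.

Stack each dimension's contribution:
  -A: nom -22.640 → Σnom=-22.640; wc +0.177/-0.100 → slack +0.177/-0.100; half-tol=0.139, Σhalf²=0.019182
  -B: nom -48.020 → Σnom=-70.660; wc +0.380/-0.380 → slack +0.557/-0.480; half-tol=0.380, Σhalf²=0.163582
  +C: nom +30.470 → Σnom=-40.190; wc +0.460/-0.110 → slack +1.017/-0.590; half-tol=0.285, Σhalf²=0.244807
  -D: nom -26.800 → Σnom=-66.990; wc +0.120/-0.350 → slack +1.137/-0.940; half-tol=0.235, Σhalf²=0.300032
  +E: nom +21.780 → Σnom=-45.210; wc +0.050/-0.023 → slack +1.187/-0.963; half-tol=0.037, Σhalf²=0.301364
  +F: nom +39.500 → Σnom=-5.710; wc +0.143/-0.174 → slack +1.330/-1.137; half-tol=0.158, Σhalf²=0.326487
  -G: nom -13.200 → Σnom=-18.910; wc +0.480/-0.413 → slack +1.810/-1.550; half-tol=0.447, Σhalf²=0.525849
  +H: nom +42.600 → Σnom=23.690; wc +0.159/-0.020 → slack +1.969/-1.570; half-tol=0.089, Σhalf²=0.533859
  +I: nom +39.800 → Σnom=63.490; wc +0.310/-0.310 → slack +2.279/-1.880; half-tol=0.310, Σhalf²=0.629959
Nominal = 63.490. Worst-case = [63.490 - 1.880, 63.490 + 2.279] = [61.610, 65.769]. RSS = √0.629959 = 0.794.

nominal=63.490 wc=[61.610,65.769] rss=0.794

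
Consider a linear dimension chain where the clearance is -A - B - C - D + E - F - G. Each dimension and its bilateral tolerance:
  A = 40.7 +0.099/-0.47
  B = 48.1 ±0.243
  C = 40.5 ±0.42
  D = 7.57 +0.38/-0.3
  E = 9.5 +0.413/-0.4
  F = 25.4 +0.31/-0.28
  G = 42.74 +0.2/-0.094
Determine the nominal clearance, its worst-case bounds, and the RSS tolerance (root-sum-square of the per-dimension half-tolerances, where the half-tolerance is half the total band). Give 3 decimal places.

Stack each dimension's contribution:
  -A: nom -40.700 → Σnom=-40.700; wc +0.470/-0.099 → slack +0.470/-0.099; half-tol=0.284, Σhalf²=0.080940
  -B: nom -48.100 → Σnom=-88.800; wc +0.243/-0.243 → slack +0.713/-0.342; half-tol=0.243, Σhalf²=0.139989
  -C: nom -40.500 → Σnom=-129.300; wc +0.420/-0.420 → slack +1.133/-0.762; half-tol=0.420, Σhalf²=0.316389
  -D: nom -7.570 → Σnom=-136.870; wc +0.300/-0.380 → slack +1.433/-1.142; half-tol=0.340, Σhalf²=0.431989
  +E: nom +9.500 → Σnom=-127.370; wc +0.413/-0.400 → slack +1.846/-1.542; half-tol=0.406, Σhalf²=0.597231
  -F: nom -25.400 → Σnom=-152.770; wc +0.280/-0.310 → slack +2.126/-1.852; half-tol=0.295, Σhalf²=0.684256
  -G: nom -42.740 → Σnom=-195.510; wc +0.094/-0.200 → slack +2.220/-2.052; half-tol=0.147, Σhalf²=0.705865
Nominal = -195.510. Worst-case = [-195.510 - 2.052, -195.510 + 2.220] = [-197.562, -193.290]. RSS = √0.705865 = 0.840.

nominal=-195.510 wc=[-197.562,-193.290] rss=0.840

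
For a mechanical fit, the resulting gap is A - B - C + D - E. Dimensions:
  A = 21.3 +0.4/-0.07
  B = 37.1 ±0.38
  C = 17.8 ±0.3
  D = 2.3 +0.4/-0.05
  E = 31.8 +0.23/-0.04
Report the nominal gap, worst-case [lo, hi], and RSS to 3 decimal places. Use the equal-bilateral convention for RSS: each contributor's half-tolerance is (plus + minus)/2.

nominal=-63.100 wc=[-64.130,-61.580] rss=0.599

Stack each dimension's contribution:
  +A: nom +21.300 → Σnom=21.300; wc +0.400/-0.070 → slack +0.400/-0.070; half-tol=0.235, Σhalf²=0.055225
  -B: nom -37.100 → Σnom=-15.800; wc +0.380/-0.380 → slack +0.780/-0.450; half-tol=0.380, Σhalf²=0.199625
  -C: nom -17.800 → Σnom=-33.600; wc +0.300/-0.300 → slack +1.080/-0.750; half-tol=0.300, Σhalf²=0.289625
  +D: nom +2.300 → Σnom=-31.300; wc +0.400/-0.050 → slack +1.480/-0.800; half-tol=0.225, Σhalf²=0.340250
  -E: nom -31.800 → Σnom=-63.100; wc +0.040/-0.230 → slack +1.520/-1.030; half-tol=0.135, Σhalf²=0.358475
Nominal = -63.100. Worst-case = [-63.100 - 1.030, -63.100 + 1.520] = [-64.130, -61.580]. RSS = √0.358475 = 0.599.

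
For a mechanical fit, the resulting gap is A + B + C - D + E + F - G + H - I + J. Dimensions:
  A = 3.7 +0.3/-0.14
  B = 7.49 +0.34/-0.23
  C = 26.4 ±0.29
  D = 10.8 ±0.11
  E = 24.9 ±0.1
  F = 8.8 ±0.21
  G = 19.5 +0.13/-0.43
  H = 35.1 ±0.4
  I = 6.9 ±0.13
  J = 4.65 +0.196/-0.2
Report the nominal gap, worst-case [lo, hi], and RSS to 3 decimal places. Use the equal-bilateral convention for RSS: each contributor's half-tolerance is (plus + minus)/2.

nominal=73.840 wc=[71.900,76.346] rss=0.758

Stack each dimension's contribution:
  +A: nom +3.700 → Σnom=3.700; wc +0.300/-0.140 → slack +0.300/-0.140; half-tol=0.220, Σhalf²=0.048400
  +B: nom +7.490 → Σnom=11.190; wc +0.340/-0.230 → slack +0.640/-0.370; half-tol=0.285, Σhalf²=0.129625
  +C: nom +26.400 → Σnom=37.590; wc +0.290/-0.290 → slack +0.930/-0.660; half-tol=0.290, Σhalf²=0.213725
  -D: nom -10.800 → Σnom=26.790; wc +0.110/-0.110 → slack +1.040/-0.770; half-tol=0.110, Σhalf²=0.225825
  +E: nom +24.900 → Σnom=51.690; wc +0.100/-0.100 → slack +1.140/-0.870; half-tol=0.100, Σhalf²=0.235825
  +F: nom +8.800 → Σnom=60.490; wc +0.210/-0.210 → slack +1.350/-1.080; half-tol=0.210, Σhalf²=0.279925
  -G: nom -19.500 → Σnom=40.990; wc +0.430/-0.130 → slack +1.780/-1.210; half-tol=0.280, Σhalf²=0.358325
  +H: nom +35.100 → Σnom=76.090; wc +0.400/-0.400 → slack +2.180/-1.610; half-tol=0.400, Σhalf²=0.518325
  -I: nom -6.900 → Σnom=69.190; wc +0.130/-0.130 → slack +2.310/-1.740; half-tol=0.130, Σhalf²=0.535225
  +J: nom +4.650 → Σnom=73.840; wc +0.196/-0.200 → slack +2.506/-1.940; half-tol=0.198, Σhalf²=0.574429
Nominal = 73.840. Worst-case = [73.840 - 1.940, 73.840 + 2.506] = [71.900, 76.346]. RSS = √0.574429 = 0.758.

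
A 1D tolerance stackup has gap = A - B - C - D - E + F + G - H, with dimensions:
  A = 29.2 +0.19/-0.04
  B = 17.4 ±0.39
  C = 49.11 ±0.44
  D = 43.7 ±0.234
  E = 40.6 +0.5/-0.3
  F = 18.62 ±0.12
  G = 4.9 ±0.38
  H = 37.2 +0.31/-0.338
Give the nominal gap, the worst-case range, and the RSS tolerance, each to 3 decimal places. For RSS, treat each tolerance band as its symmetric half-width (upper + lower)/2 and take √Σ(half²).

nominal=-135.290 wc=[-137.704,-132.898] rss=0.915

Stack each dimension's contribution:
  +A: nom +29.200 → Σnom=29.200; wc +0.190/-0.040 → slack +0.190/-0.040; half-tol=0.115, Σhalf²=0.013225
  -B: nom -17.400 → Σnom=11.800; wc +0.390/-0.390 → slack +0.580/-0.430; half-tol=0.390, Σhalf²=0.165325
  -C: nom -49.110 → Σnom=-37.310; wc +0.440/-0.440 → slack +1.020/-0.870; half-tol=0.440, Σhalf²=0.358925
  -D: nom -43.700 → Σnom=-81.010; wc +0.234/-0.234 → slack +1.254/-1.104; half-tol=0.234, Σhalf²=0.413681
  -E: nom -40.600 → Σnom=-121.610; wc +0.300/-0.500 → slack +1.554/-1.604; half-tol=0.400, Σhalf²=0.573681
  +F: nom +18.620 → Σnom=-102.990; wc +0.120/-0.120 → slack +1.674/-1.724; half-tol=0.120, Σhalf²=0.588081
  +G: nom +4.900 → Σnom=-98.090; wc +0.380/-0.380 → slack +2.054/-2.104; half-tol=0.380, Σhalf²=0.732481
  -H: nom -37.200 → Σnom=-135.290; wc +0.338/-0.310 → slack +2.392/-2.414; half-tol=0.324, Σhalf²=0.837457
Nominal = -135.290. Worst-case = [-135.290 - 2.414, -135.290 + 2.392] = [-137.704, -132.898]. RSS = √0.837457 = 0.915.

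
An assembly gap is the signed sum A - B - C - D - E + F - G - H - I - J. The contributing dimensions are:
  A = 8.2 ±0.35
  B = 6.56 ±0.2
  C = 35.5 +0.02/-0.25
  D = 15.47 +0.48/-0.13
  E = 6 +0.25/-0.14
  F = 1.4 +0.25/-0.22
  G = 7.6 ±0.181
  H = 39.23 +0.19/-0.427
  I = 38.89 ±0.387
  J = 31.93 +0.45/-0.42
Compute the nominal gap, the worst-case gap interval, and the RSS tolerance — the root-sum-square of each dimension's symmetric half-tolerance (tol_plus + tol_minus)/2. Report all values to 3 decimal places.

Stack each dimension's contribution:
  +A: nom +8.200 → Σnom=8.200; wc +0.350/-0.350 → slack +0.350/-0.350; half-tol=0.350, Σhalf²=0.122500
  -B: nom -6.560 → Σnom=1.640; wc +0.200/-0.200 → slack +0.550/-0.550; half-tol=0.200, Σhalf²=0.162500
  -C: nom -35.500 → Σnom=-33.860; wc +0.250/-0.020 → slack +0.800/-0.570; half-tol=0.135, Σhalf²=0.180725
  -D: nom -15.470 → Σnom=-49.330; wc +0.130/-0.480 → slack +0.930/-1.050; half-tol=0.305, Σhalf²=0.273750
  -E: nom -6.000 → Σnom=-55.330; wc +0.140/-0.250 → slack +1.070/-1.300; half-tol=0.195, Σhalf²=0.311775
  +F: nom +1.400 → Σnom=-53.930; wc +0.250/-0.220 → slack +1.320/-1.520; half-tol=0.235, Σhalf²=0.367000
  -G: nom -7.600 → Σnom=-61.530; wc +0.181/-0.181 → slack +1.501/-1.701; half-tol=0.181, Σhalf²=0.399761
  -H: nom -39.230 → Σnom=-100.760; wc +0.427/-0.190 → slack +1.928/-1.891; half-tol=0.308, Σhalf²=0.494933
  -I: nom -38.890 → Σnom=-139.650; wc +0.387/-0.387 → slack +2.315/-2.278; half-tol=0.387, Σhalf²=0.644702
  -J: nom -31.930 → Σnom=-171.580; wc +0.420/-0.450 → slack +2.735/-2.728; half-tol=0.435, Σhalf²=0.833927
Nominal = -171.580. Worst-case = [-171.580 - 2.728, -171.580 + 2.735] = [-174.308, -168.845]. RSS = √0.833927 = 0.913.

nominal=-171.580 wc=[-174.308,-168.845] rss=0.913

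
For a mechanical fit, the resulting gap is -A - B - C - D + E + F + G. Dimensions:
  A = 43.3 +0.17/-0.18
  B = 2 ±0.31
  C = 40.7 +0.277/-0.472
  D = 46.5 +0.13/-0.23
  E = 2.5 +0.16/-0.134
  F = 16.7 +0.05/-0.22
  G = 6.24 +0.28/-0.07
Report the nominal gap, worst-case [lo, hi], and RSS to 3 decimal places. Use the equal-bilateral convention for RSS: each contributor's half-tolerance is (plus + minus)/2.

nominal=-107.060 wc=[-108.371,-105.378] rss=0.608

Stack each dimension's contribution:
  -A: nom -43.300 → Σnom=-43.300; wc +0.180/-0.170 → slack +0.180/-0.170; half-tol=0.175, Σhalf²=0.030625
  -B: nom -2.000 → Σnom=-45.300; wc +0.310/-0.310 → slack +0.490/-0.480; half-tol=0.310, Σhalf²=0.126725
  -C: nom -40.700 → Σnom=-86.000; wc +0.472/-0.277 → slack +0.962/-0.757; half-tol=0.374, Σhalf²=0.266975
  -D: nom -46.500 → Σnom=-132.500; wc +0.230/-0.130 → slack +1.192/-0.887; half-tol=0.180, Σhalf²=0.299375
  +E: nom +2.500 → Σnom=-130.000; wc +0.160/-0.134 → slack +1.352/-1.021; half-tol=0.147, Σhalf²=0.320984
  +F: nom +16.700 → Σnom=-113.300; wc +0.050/-0.220 → slack +1.402/-1.241; half-tol=0.135, Σhalf²=0.339209
  +G: nom +6.240 → Σnom=-107.060; wc +0.280/-0.070 → slack +1.682/-1.311; half-tol=0.175, Σhalf²=0.369834
Nominal = -107.060. Worst-case = [-107.060 - 1.311, -107.060 + 1.682] = [-108.371, -105.378]. RSS = √0.369834 = 0.608.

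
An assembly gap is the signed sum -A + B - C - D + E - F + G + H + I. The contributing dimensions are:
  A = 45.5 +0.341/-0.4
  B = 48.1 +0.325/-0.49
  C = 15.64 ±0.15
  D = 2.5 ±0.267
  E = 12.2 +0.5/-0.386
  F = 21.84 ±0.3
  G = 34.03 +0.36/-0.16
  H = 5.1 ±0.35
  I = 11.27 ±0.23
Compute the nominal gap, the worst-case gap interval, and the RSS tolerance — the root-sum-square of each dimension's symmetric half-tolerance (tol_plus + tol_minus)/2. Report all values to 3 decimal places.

Stack each dimension's contribution:
  -A: nom -45.500 → Σnom=-45.500; wc +0.400/-0.341 → slack +0.400/-0.341; half-tol=0.371, Σhalf²=0.137270
  +B: nom +48.100 → Σnom=2.600; wc +0.325/-0.490 → slack +0.725/-0.831; half-tol=0.407, Σhalf²=0.303327
  -C: nom -15.640 → Σnom=-13.040; wc +0.150/-0.150 → slack +0.875/-0.981; half-tol=0.150, Σhalf²=0.325827
  -D: nom -2.500 → Σnom=-15.540; wc +0.267/-0.267 → slack +1.142/-1.248; half-tol=0.267, Σhalf²=0.397116
  +E: nom +12.200 → Σnom=-3.340; wc +0.500/-0.386 → slack +1.642/-1.634; half-tol=0.443, Σhalf²=0.593365
  -F: nom -21.840 → Σnom=-25.180; wc +0.300/-0.300 → slack +1.942/-1.934; half-tol=0.300, Σhalf²=0.683365
  +G: nom +34.030 → Σnom=8.850; wc +0.360/-0.160 → slack +2.302/-2.094; half-tol=0.260, Σhalf²=0.750965
  +H: nom +5.100 → Σnom=13.950; wc +0.350/-0.350 → slack +2.652/-2.444; half-tol=0.350, Σhalf²=0.873464
  +I: nom +11.270 → Σnom=25.220; wc +0.230/-0.230 → slack +2.882/-2.674; half-tol=0.230, Σhalf²=0.926365
Nominal = 25.220. Worst-case = [25.220 - 2.674, 25.220 + 2.882] = [22.546, 28.102]. RSS = √0.926365 = 0.962.

nominal=25.220 wc=[22.546,28.102] rss=0.962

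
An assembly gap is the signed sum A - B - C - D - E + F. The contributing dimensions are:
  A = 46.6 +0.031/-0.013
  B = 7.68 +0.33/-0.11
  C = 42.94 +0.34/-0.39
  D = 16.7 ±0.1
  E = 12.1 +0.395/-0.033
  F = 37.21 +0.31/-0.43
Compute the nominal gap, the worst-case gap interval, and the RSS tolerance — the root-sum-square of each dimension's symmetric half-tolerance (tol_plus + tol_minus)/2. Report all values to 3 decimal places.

nominal=4.390 wc=[2.782,5.364] rss=0.612

Stack each dimension's contribution:
  +A: nom +46.600 → Σnom=46.600; wc +0.031/-0.013 → slack +0.031/-0.013; half-tol=0.022, Σhalf²=0.000484
  -B: nom -7.680 → Σnom=38.920; wc +0.110/-0.330 → slack +0.141/-0.343; half-tol=0.220, Σhalf²=0.048884
  -C: nom -42.940 → Σnom=-4.020; wc +0.390/-0.340 → slack +0.531/-0.683; half-tol=0.365, Σhalf²=0.182109
  -D: nom -16.700 → Σnom=-20.720; wc +0.100/-0.100 → slack +0.631/-0.783; half-tol=0.100, Σhalf²=0.192109
  -E: nom -12.100 → Σnom=-32.820; wc +0.033/-0.395 → slack +0.664/-1.178; half-tol=0.214, Σhalf²=0.237905
  +F: nom +37.210 → Σnom=4.390; wc +0.310/-0.430 → slack +0.974/-1.608; half-tol=0.370, Σhalf²=0.374805
Nominal = 4.390. Worst-case = [4.390 - 1.608, 4.390 + 0.974] = [2.782, 5.364]. RSS = √0.374805 = 0.612.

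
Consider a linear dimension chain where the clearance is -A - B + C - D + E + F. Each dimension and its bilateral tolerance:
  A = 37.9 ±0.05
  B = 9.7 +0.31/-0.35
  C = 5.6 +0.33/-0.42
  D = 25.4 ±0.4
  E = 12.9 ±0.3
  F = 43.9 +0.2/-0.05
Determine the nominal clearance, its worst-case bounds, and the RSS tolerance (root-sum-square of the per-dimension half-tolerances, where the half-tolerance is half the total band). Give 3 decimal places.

nominal=-10.600 wc=[-12.130,-8.970] rss=0.719

Stack each dimension's contribution:
  -A: nom -37.900 → Σnom=-37.900; wc +0.050/-0.050 → slack +0.050/-0.050; half-tol=0.050, Σhalf²=0.002500
  -B: nom -9.700 → Σnom=-47.600; wc +0.350/-0.310 → slack +0.400/-0.360; half-tol=0.330, Σhalf²=0.111400
  +C: nom +5.600 → Σnom=-42.000; wc +0.330/-0.420 → slack +0.730/-0.780; half-tol=0.375, Σhalf²=0.252025
  -D: nom -25.400 → Σnom=-67.400; wc +0.400/-0.400 → slack +1.130/-1.180; half-tol=0.400, Σhalf²=0.412025
  +E: nom +12.900 → Σnom=-54.500; wc +0.300/-0.300 → slack +1.430/-1.480; half-tol=0.300, Σhalf²=0.502025
  +F: nom +43.900 → Σnom=-10.600; wc +0.200/-0.050 → slack +1.630/-1.530; half-tol=0.125, Σhalf²=0.517650
Nominal = -10.600. Worst-case = [-10.600 - 1.530, -10.600 + 1.630] = [-12.130, -8.970]. RSS = √0.517650 = 0.719.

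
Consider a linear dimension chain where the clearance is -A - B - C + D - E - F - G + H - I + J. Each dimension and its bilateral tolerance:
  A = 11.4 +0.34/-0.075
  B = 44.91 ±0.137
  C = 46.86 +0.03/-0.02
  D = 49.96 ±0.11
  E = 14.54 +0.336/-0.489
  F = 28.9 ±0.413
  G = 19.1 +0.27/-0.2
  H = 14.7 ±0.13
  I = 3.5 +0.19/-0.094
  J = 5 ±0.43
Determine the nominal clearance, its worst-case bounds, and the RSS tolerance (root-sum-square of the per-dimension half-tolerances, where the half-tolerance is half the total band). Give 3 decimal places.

Stack each dimension's contribution:
  -A: nom -11.400 → Σnom=-11.400; wc +0.075/-0.340 → slack +0.075/-0.340; half-tol=0.208, Σhalf²=0.043056
  -B: nom -44.910 → Σnom=-56.310; wc +0.137/-0.137 → slack +0.212/-0.477; half-tol=0.137, Σhalf²=0.061825
  -C: nom -46.860 → Σnom=-103.170; wc +0.020/-0.030 → slack +0.232/-0.507; half-tol=0.025, Σhalf²=0.062450
  +D: nom +49.960 → Σnom=-53.210; wc +0.110/-0.110 → slack +0.342/-0.617; half-tol=0.110, Σhalf²=0.074550
  -E: nom -14.540 → Σnom=-67.750; wc +0.489/-0.336 → slack +0.831/-0.953; half-tol=0.412, Σhalf²=0.244706
  -F: nom -28.900 → Σnom=-96.650; wc +0.413/-0.413 → slack +1.244/-1.366; half-tol=0.413, Σhalf²=0.415275
  -G: nom -19.100 → Σnom=-115.750; wc +0.200/-0.270 → slack +1.444/-1.636; half-tol=0.235, Σhalf²=0.470500
  +H: nom +14.700 → Σnom=-101.050; wc +0.130/-0.130 → slack +1.574/-1.766; half-tol=0.130, Σhalf²=0.487401
  -I: nom -3.500 → Σnom=-104.550; wc +0.094/-0.190 → slack +1.668/-1.956; half-tol=0.142, Σhalf²=0.507564
  +J: nom +5.000 → Σnom=-99.550; wc +0.430/-0.430 → slack +2.098/-2.386; half-tol=0.430, Σhalf²=0.692464
Nominal = -99.550. Worst-case = [-99.550 - 2.386, -99.550 + 2.098] = [-101.936, -97.452]. RSS = √0.692464 = 0.832.

nominal=-99.550 wc=[-101.936,-97.452] rss=0.832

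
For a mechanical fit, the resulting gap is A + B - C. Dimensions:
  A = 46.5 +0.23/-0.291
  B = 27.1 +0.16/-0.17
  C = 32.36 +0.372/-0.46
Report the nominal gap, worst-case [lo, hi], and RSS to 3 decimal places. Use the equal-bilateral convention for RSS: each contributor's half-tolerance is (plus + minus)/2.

Stack each dimension's contribution:
  +A: nom +46.500 → Σnom=46.500; wc +0.230/-0.291 → slack +0.230/-0.291; half-tol=0.261, Σhalf²=0.067860
  +B: nom +27.100 → Σnom=73.600; wc +0.160/-0.170 → slack +0.390/-0.461; half-tol=0.165, Σhalf²=0.095085
  -C: nom -32.360 → Σnom=41.240; wc +0.460/-0.372 → slack +0.850/-0.833; half-tol=0.416, Σhalf²=0.268141
Nominal = 41.240. Worst-case = [41.240 - 0.833, 41.240 + 0.850] = [40.407, 42.090]. RSS = √0.268141 = 0.518.

nominal=41.240 wc=[40.407,42.090] rss=0.518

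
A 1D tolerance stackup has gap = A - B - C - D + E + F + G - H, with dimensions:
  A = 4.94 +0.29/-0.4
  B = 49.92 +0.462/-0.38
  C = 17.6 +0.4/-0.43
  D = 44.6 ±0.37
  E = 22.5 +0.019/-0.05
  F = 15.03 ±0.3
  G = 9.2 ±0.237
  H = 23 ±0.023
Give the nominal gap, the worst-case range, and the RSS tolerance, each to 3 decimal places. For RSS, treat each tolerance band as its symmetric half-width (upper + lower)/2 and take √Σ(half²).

Stack each dimension's contribution:
  +A: nom +4.940 → Σnom=4.940; wc +0.290/-0.400 → slack +0.290/-0.400; half-tol=0.345, Σhalf²=0.119025
  -B: nom -49.920 → Σnom=-44.980; wc +0.380/-0.462 → slack +0.670/-0.862; half-tol=0.421, Σhalf²=0.296266
  -C: nom -17.600 → Σnom=-62.580; wc +0.430/-0.400 → slack +1.100/-1.262; half-tol=0.415, Σhalf²=0.468491
  -D: nom -44.600 → Σnom=-107.180; wc +0.370/-0.370 → slack +1.470/-1.632; half-tol=0.370, Σhalf²=0.605391
  +E: nom +22.500 → Σnom=-84.680; wc +0.019/-0.050 → slack +1.489/-1.682; half-tol=0.035, Σhalf²=0.606581
  +F: nom +15.030 → Σnom=-69.650; wc +0.300/-0.300 → slack +1.789/-1.982; half-tol=0.300, Σhalf²=0.696581
  +G: nom +9.200 → Σnom=-60.450; wc +0.237/-0.237 → slack +2.026/-2.219; half-tol=0.237, Σhalf²=0.752750
  -H: nom -23.000 → Σnom=-83.450; wc +0.023/-0.023 → slack +2.049/-2.242; half-tol=0.023, Σhalf²=0.753279
Nominal = -83.450. Worst-case = [-83.450 - 2.242, -83.450 + 2.049] = [-85.692, -81.401]. RSS = √0.753279 = 0.868.

nominal=-83.450 wc=[-85.692,-81.401] rss=0.868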